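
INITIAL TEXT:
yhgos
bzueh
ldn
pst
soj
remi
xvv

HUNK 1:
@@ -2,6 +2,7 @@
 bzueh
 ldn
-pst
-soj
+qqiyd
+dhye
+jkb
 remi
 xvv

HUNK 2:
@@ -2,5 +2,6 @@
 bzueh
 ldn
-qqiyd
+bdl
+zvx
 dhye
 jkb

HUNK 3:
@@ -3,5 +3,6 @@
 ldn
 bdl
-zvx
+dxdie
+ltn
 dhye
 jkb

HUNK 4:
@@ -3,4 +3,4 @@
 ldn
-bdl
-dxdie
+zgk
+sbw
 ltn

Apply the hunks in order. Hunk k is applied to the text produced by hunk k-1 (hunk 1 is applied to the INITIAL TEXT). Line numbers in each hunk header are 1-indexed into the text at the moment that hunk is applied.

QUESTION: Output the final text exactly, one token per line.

Hunk 1: at line 2 remove [pst,soj] add [qqiyd,dhye,jkb] -> 8 lines: yhgos bzueh ldn qqiyd dhye jkb remi xvv
Hunk 2: at line 2 remove [qqiyd] add [bdl,zvx] -> 9 lines: yhgos bzueh ldn bdl zvx dhye jkb remi xvv
Hunk 3: at line 3 remove [zvx] add [dxdie,ltn] -> 10 lines: yhgos bzueh ldn bdl dxdie ltn dhye jkb remi xvv
Hunk 4: at line 3 remove [bdl,dxdie] add [zgk,sbw] -> 10 lines: yhgos bzueh ldn zgk sbw ltn dhye jkb remi xvv

Answer: yhgos
bzueh
ldn
zgk
sbw
ltn
dhye
jkb
remi
xvv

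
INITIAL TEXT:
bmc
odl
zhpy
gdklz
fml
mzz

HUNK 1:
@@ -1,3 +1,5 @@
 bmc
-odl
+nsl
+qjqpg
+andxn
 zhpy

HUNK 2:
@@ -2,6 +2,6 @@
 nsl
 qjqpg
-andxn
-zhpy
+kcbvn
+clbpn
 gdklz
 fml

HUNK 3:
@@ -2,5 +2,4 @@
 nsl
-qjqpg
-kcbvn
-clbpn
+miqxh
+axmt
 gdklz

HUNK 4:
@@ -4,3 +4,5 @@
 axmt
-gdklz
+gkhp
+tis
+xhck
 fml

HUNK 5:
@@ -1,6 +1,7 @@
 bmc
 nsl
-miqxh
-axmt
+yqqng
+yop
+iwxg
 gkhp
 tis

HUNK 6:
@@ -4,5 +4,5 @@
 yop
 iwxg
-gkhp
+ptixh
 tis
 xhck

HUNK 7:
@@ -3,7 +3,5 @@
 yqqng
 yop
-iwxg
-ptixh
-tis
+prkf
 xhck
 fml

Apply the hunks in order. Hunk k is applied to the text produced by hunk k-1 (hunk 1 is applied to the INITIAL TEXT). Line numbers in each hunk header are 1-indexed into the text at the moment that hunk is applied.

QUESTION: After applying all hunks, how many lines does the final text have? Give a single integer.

Hunk 1: at line 1 remove [odl] add [nsl,qjqpg,andxn] -> 8 lines: bmc nsl qjqpg andxn zhpy gdklz fml mzz
Hunk 2: at line 2 remove [andxn,zhpy] add [kcbvn,clbpn] -> 8 lines: bmc nsl qjqpg kcbvn clbpn gdklz fml mzz
Hunk 3: at line 2 remove [qjqpg,kcbvn,clbpn] add [miqxh,axmt] -> 7 lines: bmc nsl miqxh axmt gdklz fml mzz
Hunk 4: at line 4 remove [gdklz] add [gkhp,tis,xhck] -> 9 lines: bmc nsl miqxh axmt gkhp tis xhck fml mzz
Hunk 5: at line 1 remove [miqxh,axmt] add [yqqng,yop,iwxg] -> 10 lines: bmc nsl yqqng yop iwxg gkhp tis xhck fml mzz
Hunk 6: at line 4 remove [gkhp] add [ptixh] -> 10 lines: bmc nsl yqqng yop iwxg ptixh tis xhck fml mzz
Hunk 7: at line 3 remove [iwxg,ptixh,tis] add [prkf] -> 8 lines: bmc nsl yqqng yop prkf xhck fml mzz
Final line count: 8

Answer: 8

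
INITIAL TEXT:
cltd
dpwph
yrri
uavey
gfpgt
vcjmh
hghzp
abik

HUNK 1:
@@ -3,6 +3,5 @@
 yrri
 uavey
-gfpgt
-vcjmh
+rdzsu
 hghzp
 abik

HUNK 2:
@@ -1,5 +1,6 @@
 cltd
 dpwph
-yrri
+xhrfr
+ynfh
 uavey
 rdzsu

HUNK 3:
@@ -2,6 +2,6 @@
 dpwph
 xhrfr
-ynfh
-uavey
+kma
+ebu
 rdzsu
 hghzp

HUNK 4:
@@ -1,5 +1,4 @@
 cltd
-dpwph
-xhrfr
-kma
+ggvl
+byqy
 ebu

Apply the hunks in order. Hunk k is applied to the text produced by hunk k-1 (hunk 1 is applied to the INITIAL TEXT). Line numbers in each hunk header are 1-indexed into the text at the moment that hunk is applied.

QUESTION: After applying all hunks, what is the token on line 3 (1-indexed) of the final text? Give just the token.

Answer: byqy

Derivation:
Hunk 1: at line 3 remove [gfpgt,vcjmh] add [rdzsu] -> 7 lines: cltd dpwph yrri uavey rdzsu hghzp abik
Hunk 2: at line 1 remove [yrri] add [xhrfr,ynfh] -> 8 lines: cltd dpwph xhrfr ynfh uavey rdzsu hghzp abik
Hunk 3: at line 2 remove [ynfh,uavey] add [kma,ebu] -> 8 lines: cltd dpwph xhrfr kma ebu rdzsu hghzp abik
Hunk 4: at line 1 remove [dpwph,xhrfr,kma] add [ggvl,byqy] -> 7 lines: cltd ggvl byqy ebu rdzsu hghzp abik
Final line 3: byqy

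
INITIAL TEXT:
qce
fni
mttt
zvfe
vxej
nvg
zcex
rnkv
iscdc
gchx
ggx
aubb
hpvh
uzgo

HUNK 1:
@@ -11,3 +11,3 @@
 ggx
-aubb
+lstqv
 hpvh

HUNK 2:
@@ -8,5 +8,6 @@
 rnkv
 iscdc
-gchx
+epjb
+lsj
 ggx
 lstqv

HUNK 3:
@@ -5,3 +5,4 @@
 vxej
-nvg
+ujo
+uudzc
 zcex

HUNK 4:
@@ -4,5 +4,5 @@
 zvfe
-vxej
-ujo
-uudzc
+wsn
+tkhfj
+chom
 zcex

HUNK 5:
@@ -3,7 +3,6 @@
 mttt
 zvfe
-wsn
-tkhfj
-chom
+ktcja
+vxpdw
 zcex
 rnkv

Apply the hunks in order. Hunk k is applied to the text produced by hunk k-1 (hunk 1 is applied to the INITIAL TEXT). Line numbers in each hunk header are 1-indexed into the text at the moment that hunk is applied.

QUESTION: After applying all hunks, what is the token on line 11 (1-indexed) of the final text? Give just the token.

Hunk 1: at line 11 remove [aubb] add [lstqv] -> 14 lines: qce fni mttt zvfe vxej nvg zcex rnkv iscdc gchx ggx lstqv hpvh uzgo
Hunk 2: at line 8 remove [gchx] add [epjb,lsj] -> 15 lines: qce fni mttt zvfe vxej nvg zcex rnkv iscdc epjb lsj ggx lstqv hpvh uzgo
Hunk 3: at line 5 remove [nvg] add [ujo,uudzc] -> 16 lines: qce fni mttt zvfe vxej ujo uudzc zcex rnkv iscdc epjb lsj ggx lstqv hpvh uzgo
Hunk 4: at line 4 remove [vxej,ujo,uudzc] add [wsn,tkhfj,chom] -> 16 lines: qce fni mttt zvfe wsn tkhfj chom zcex rnkv iscdc epjb lsj ggx lstqv hpvh uzgo
Hunk 5: at line 3 remove [wsn,tkhfj,chom] add [ktcja,vxpdw] -> 15 lines: qce fni mttt zvfe ktcja vxpdw zcex rnkv iscdc epjb lsj ggx lstqv hpvh uzgo
Final line 11: lsj

Answer: lsj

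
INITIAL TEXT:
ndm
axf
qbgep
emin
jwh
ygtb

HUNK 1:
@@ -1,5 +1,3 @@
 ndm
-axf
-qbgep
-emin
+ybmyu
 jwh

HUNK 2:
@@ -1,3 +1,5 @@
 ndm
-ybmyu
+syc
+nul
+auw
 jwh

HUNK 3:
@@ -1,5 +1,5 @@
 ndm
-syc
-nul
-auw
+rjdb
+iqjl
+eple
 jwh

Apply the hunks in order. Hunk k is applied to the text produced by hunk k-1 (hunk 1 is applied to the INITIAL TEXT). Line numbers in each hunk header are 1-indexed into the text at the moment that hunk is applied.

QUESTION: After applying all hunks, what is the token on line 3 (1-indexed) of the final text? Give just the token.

Answer: iqjl

Derivation:
Hunk 1: at line 1 remove [axf,qbgep,emin] add [ybmyu] -> 4 lines: ndm ybmyu jwh ygtb
Hunk 2: at line 1 remove [ybmyu] add [syc,nul,auw] -> 6 lines: ndm syc nul auw jwh ygtb
Hunk 3: at line 1 remove [syc,nul,auw] add [rjdb,iqjl,eple] -> 6 lines: ndm rjdb iqjl eple jwh ygtb
Final line 3: iqjl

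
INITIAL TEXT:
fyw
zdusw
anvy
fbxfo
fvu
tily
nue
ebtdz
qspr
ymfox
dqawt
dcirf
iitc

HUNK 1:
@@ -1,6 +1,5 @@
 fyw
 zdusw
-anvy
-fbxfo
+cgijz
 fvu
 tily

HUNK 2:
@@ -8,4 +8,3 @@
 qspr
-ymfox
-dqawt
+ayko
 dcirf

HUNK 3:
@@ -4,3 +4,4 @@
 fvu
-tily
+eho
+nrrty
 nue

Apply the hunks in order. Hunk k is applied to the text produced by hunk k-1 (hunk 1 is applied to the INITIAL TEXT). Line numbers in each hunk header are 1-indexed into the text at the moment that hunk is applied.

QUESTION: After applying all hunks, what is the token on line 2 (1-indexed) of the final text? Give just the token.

Answer: zdusw

Derivation:
Hunk 1: at line 1 remove [anvy,fbxfo] add [cgijz] -> 12 lines: fyw zdusw cgijz fvu tily nue ebtdz qspr ymfox dqawt dcirf iitc
Hunk 2: at line 8 remove [ymfox,dqawt] add [ayko] -> 11 lines: fyw zdusw cgijz fvu tily nue ebtdz qspr ayko dcirf iitc
Hunk 3: at line 4 remove [tily] add [eho,nrrty] -> 12 lines: fyw zdusw cgijz fvu eho nrrty nue ebtdz qspr ayko dcirf iitc
Final line 2: zdusw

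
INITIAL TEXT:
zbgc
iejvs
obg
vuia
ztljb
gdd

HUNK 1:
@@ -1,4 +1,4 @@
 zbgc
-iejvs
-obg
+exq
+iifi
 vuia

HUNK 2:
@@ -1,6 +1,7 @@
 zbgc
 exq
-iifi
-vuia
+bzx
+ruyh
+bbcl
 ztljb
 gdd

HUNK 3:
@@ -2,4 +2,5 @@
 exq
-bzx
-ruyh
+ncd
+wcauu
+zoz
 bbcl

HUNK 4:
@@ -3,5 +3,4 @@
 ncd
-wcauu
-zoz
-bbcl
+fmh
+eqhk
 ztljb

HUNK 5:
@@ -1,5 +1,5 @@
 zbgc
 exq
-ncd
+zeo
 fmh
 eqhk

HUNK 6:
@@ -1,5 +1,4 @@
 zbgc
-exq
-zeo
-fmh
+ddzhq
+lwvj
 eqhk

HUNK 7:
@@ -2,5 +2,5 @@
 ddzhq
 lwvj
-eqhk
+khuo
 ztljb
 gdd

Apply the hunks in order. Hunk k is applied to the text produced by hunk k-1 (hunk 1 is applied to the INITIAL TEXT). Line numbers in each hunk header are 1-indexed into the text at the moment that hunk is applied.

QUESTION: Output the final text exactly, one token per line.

Hunk 1: at line 1 remove [iejvs,obg] add [exq,iifi] -> 6 lines: zbgc exq iifi vuia ztljb gdd
Hunk 2: at line 1 remove [iifi,vuia] add [bzx,ruyh,bbcl] -> 7 lines: zbgc exq bzx ruyh bbcl ztljb gdd
Hunk 3: at line 2 remove [bzx,ruyh] add [ncd,wcauu,zoz] -> 8 lines: zbgc exq ncd wcauu zoz bbcl ztljb gdd
Hunk 4: at line 3 remove [wcauu,zoz,bbcl] add [fmh,eqhk] -> 7 lines: zbgc exq ncd fmh eqhk ztljb gdd
Hunk 5: at line 1 remove [ncd] add [zeo] -> 7 lines: zbgc exq zeo fmh eqhk ztljb gdd
Hunk 6: at line 1 remove [exq,zeo,fmh] add [ddzhq,lwvj] -> 6 lines: zbgc ddzhq lwvj eqhk ztljb gdd
Hunk 7: at line 2 remove [eqhk] add [khuo] -> 6 lines: zbgc ddzhq lwvj khuo ztljb gdd

Answer: zbgc
ddzhq
lwvj
khuo
ztljb
gdd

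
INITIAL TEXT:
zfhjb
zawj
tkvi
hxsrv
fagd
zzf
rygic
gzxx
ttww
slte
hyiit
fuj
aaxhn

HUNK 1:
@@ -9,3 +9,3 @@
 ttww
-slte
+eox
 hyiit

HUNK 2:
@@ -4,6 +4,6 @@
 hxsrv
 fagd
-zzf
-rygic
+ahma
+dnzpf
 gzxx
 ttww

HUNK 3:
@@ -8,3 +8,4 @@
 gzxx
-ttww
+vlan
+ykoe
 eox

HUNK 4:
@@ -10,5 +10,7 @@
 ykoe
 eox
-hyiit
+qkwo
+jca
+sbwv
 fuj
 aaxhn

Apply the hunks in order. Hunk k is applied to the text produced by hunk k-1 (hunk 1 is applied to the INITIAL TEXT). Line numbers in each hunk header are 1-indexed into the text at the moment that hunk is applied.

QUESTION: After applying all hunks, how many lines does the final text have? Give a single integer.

Answer: 16

Derivation:
Hunk 1: at line 9 remove [slte] add [eox] -> 13 lines: zfhjb zawj tkvi hxsrv fagd zzf rygic gzxx ttww eox hyiit fuj aaxhn
Hunk 2: at line 4 remove [zzf,rygic] add [ahma,dnzpf] -> 13 lines: zfhjb zawj tkvi hxsrv fagd ahma dnzpf gzxx ttww eox hyiit fuj aaxhn
Hunk 3: at line 8 remove [ttww] add [vlan,ykoe] -> 14 lines: zfhjb zawj tkvi hxsrv fagd ahma dnzpf gzxx vlan ykoe eox hyiit fuj aaxhn
Hunk 4: at line 10 remove [hyiit] add [qkwo,jca,sbwv] -> 16 lines: zfhjb zawj tkvi hxsrv fagd ahma dnzpf gzxx vlan ykoe eox qkwo jca sbwv fuj aaxhn
Final line count: 16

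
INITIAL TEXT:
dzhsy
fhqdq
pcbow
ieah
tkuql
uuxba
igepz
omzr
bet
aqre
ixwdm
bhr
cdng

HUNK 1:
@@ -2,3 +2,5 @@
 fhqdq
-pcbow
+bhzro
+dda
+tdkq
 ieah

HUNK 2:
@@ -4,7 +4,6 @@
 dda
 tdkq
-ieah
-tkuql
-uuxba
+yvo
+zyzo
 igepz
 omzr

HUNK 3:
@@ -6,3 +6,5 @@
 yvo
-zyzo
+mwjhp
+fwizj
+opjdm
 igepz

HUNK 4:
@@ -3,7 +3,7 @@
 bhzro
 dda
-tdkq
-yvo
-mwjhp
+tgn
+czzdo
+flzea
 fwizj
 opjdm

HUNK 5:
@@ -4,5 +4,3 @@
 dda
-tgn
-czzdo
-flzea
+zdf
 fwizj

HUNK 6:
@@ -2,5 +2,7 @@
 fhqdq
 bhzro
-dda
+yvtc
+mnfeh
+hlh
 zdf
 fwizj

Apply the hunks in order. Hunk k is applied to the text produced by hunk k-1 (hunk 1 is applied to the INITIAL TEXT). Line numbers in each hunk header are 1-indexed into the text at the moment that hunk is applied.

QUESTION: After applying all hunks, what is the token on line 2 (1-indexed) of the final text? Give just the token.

Answer: fhqdq

Derivation:
Hunk 1: at line 2 remove [pcbow] add [bhzro,dda,tdkq] -> 15 lines: dzhsy fhqdq bhzro dda tdkq ieah tkuql uuxba igepz omzr bet aqre ixwdm bhr cdng
Hunk 2: at line 4 remove [ieah,tkuql,uuxba] add [yvo,zyzo] -> 14 lines: dzhsy fhqdq bhzro dda tdkq yvo zyzo igepz omzr bet aqre ixwdm bhr cdng
Hunk 3: at line 6 remove [zyzo] add [mwjhp,fwizj,opjdm] -> 16 lines: dzhsy fhqdq bhzro dda tdkq yvo mwjhp fwizj opjdm igepz omzr bet aqre ixwdm bhr cdng
Hunk 4: at line 3 remove [tdkq,yvo,mwjhp] add [tgn,czzdo,flzea] -> 16 lines: dzhsy fhqdq bhzro dda tgn czzdo flzea fwizj opjdm igepz omzr bet aqre ixwdm bhr cdng
Hunk 5: at line 4 remove [tgn,czzdo,flzea] add [zdf] -> 14 lines: dzhsy fhqdq bhzro dda zdf fwizj opjdm igepz omzr bet aqre ixwdm bhr cdng
Hunk 6: at line 2 remove [dda] add [yvtc,mnfeh,hlh] -> 16 lines: dzhsy fhqdq bhzro yvtc mnfeh hlh zdf fwizj opjdm igepz omzr bet aqre ixwdm bhr cdng
Final line 2: fhqdq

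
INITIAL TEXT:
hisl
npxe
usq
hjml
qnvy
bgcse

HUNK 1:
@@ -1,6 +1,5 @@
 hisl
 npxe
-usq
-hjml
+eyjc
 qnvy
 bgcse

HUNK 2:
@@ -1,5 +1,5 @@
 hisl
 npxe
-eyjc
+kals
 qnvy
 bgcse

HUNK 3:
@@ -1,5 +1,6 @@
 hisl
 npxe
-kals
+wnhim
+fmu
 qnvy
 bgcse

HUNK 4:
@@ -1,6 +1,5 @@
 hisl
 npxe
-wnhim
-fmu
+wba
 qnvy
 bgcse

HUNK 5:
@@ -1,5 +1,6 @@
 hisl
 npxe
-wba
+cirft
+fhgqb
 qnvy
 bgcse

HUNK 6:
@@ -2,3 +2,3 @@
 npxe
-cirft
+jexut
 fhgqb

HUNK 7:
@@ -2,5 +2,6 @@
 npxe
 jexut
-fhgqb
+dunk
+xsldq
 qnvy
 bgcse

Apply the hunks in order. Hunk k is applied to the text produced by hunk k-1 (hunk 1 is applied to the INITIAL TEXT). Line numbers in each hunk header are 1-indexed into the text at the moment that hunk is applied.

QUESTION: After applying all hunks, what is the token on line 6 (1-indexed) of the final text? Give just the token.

Hunk 1: at line 1 remove [usq,hjml] add [eyjc] -> 5 lines: hisl npxe eyjc qnvy bgcse
Hunk 2: at line 1 remove [eyjc] add [kals] -> 5 lines: hisl npxe kals qnvy bgcse
Hunk 3: at line 1 remove [kals] add [wnhim,fmu] -> 6 lines: hisl npxe wnhim fmu qnvy bgcse
Hunk 4: at line 1 remove [wnhim,fmu] add [wba] -> 5 lines: hisl npxe wba qnvy bgcse
Hunk 5: at line 1 remove [wba] add [cirft,fhgqb] -> 6 lines: hisl npxe cirft fhgqb qnvy bgcse
Hunk 6: at line 2 remove [cirft] add [jexut] -> 6 lines: hisl npxe jexut fhgqb qnvy bgcse
Hunk 7: at line 2 remove [fhgqb] add [dunk,xsldq] -> 7 lines: hisl npxe jexut dunk xsldq qnvy bgcse
Final line 6: qnvy

Answer: qnvy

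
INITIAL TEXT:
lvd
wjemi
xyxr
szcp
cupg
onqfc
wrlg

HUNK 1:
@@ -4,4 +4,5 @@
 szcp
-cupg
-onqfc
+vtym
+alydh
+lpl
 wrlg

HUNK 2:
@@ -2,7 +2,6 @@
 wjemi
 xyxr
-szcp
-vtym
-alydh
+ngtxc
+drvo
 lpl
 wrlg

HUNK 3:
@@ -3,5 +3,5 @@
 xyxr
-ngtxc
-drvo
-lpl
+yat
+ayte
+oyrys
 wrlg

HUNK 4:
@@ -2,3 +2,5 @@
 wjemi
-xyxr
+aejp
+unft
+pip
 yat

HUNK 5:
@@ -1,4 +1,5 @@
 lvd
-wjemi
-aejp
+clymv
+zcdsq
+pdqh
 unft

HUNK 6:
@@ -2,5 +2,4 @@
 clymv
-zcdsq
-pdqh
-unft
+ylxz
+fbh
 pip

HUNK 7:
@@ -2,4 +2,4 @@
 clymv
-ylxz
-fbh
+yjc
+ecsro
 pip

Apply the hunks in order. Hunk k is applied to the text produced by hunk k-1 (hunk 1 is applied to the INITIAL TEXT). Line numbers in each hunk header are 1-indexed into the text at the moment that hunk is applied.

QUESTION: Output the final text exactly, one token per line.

Answer: lvd
clymv
yjc
ecsro
pip
yat
ayte
oyrys
wrlg

Derivation:
Hunk 1: at line 4 remove [cupg,onqfc] add [vtym,alydh,lpl] -> 8 lines: lvd wjemi xyxr szcp vtym alydh lpl wrlg
Hunk 2: at line 2 remove [szcp,vtym,alydh] add [ngtxc,drvo] -> 7 lines: lvd wjemi xyxr ngtxc drvo lpl wrlg
Hunk 3: at line 3 remove [ngtxc,drvo,lpl] add [yat,ayte,oyrys] -> 7 lines: lvd wjemi xyxr yat ayte oyrys wrlg
Hunk 4: at line 2 remove [xyxr] add [aejp,unft,pip] -> 9 lines: lvd wjemi aejp unft pip yat ayte oyrys wrlg
Hunk 5: at line 1 remove [wjemi,aejp] add [clymv,zcdsq,pdqh] -> 10 lines: lvd clymv zcdsq pdqh unft pip yat ayte oyrys wrlg
Hunk 6: at line 2 remove [zcdsq,pdqh,unft] add [ylxz,fbh] -> 9 lines: lvd clymv ylxz fbh pip yat ayte oyrys wrlg
Hunk 7: at line 2 remove [ylxz,fbh] add [yjc,ecsro] -> 9 lines: lvd clymv yjc ecsro pip yat ayte oyrys wrlg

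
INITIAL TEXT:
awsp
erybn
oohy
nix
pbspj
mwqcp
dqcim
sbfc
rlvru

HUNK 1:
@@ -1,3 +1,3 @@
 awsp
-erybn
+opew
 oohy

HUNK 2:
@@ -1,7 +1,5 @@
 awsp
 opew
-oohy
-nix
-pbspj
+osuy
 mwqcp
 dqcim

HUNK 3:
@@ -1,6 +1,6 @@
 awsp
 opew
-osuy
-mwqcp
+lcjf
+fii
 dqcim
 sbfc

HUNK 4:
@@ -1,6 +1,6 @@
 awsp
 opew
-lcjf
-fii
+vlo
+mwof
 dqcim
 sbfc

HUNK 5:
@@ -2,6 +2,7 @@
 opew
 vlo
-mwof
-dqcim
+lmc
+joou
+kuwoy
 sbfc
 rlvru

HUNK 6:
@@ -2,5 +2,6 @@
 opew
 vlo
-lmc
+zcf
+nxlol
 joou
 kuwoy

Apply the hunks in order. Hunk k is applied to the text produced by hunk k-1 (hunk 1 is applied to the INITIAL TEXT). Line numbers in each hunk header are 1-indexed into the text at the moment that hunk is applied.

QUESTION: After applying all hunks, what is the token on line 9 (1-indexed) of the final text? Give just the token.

Hunk 1: at line 1 remove [erybn] add [opew] -> 9 lines: awsp opew oohy nix pbspj mwqcp dqcim sbfc rlvru
Hunk 2: at line 1 remove [oohy,nix,pbspj] add [osuy] -> 7 lines: awsp opew osuy mwqcp dqcim sbfc rlvru
Hunk 3: at line 1 remove [osuy,mwqcp] add [lcjf,fii] -> 7 lines: awsp opew lcjf fii dqcim sbfc rlvru
Hunk 4: at line 1 remove [lcjf,fii] add [vlo,mwof] -> 7 lines: awsp opew vlo mwof dqcim sbfc rlvru
Hunk 5: at line 2 remove [mwof,dqcim] add [lmc,joou,kuwoy] -> 8 lines: awsp opew vlo lmc joou kuwoy sbfc rlvru
Hunk 6: at line 2 remove [lmc] add [zcf,nxlol] -> 9 lines: awsp opew vlo zcf nxlol joou kuwoy sbfc rlvru
Final line 9: rlvru

Answer: rlvru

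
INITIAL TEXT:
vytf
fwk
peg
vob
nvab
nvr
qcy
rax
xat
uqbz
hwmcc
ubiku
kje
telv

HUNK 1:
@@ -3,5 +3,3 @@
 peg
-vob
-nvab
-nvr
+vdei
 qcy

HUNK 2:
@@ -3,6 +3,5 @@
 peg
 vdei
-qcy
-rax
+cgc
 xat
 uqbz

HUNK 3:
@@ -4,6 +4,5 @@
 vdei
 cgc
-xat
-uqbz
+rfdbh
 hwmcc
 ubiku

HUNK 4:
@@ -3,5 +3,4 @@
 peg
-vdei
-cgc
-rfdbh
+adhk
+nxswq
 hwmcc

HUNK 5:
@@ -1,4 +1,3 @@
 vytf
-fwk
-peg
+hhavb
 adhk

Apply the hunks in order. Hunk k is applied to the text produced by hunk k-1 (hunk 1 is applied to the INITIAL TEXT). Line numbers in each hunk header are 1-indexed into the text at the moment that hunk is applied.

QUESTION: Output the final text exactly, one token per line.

Answer: vytf
hhavb
adhk
nxswq
hwmcc
ubiku
kje
telv

Derivation:
Hunk 1: at line 3 remove [vob,nvab,nvr] add [vdei] -> 12 lines: vytf fwk peg vdei qcy rax xat uqbz hwmcc ubiku kje telv
Hunk 2: at line 3 remove [qcy,rax] add [cgc] -> 11 lines: vytf fwk peg vdei cgc xat uqbz hwmcc ubiku kje telv
Hunk 3: at line 4 remove [xat,uqbz] add [rfdbh] -> 10 lines: vytf fwk peg vdei cgc rfdbh hwmcc ubiku kje telv
Hunk 4: at line 3 remove [vdei,cgc,rfdbh] add [adhk,nxswq] -> 9 lines: vytf fwk peg adhk nxswq hwmcc ubiku kje telv
Hunk 5: at line 1 remove [fwk,peg] add [hhavb] -> 8 lines: vytf hhavb adhk nxswq hwmcc ubiku kje telv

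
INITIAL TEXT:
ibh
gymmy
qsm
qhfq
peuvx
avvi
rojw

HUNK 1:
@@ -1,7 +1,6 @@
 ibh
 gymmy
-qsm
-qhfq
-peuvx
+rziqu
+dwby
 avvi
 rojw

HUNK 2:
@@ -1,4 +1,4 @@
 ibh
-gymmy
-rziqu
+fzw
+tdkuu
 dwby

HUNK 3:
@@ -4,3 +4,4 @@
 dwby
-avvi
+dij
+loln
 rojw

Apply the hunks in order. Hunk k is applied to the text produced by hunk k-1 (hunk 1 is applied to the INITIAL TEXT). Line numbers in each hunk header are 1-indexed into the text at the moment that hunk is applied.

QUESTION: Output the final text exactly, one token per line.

Hunk 1: at line 1 remove [qsm,qhfq,peuvx] add [rziqu,dwby] -> 6 lines: ibh gymmy rziqu dwby avvi rojw
Hunk 2: at line 1 remove [gymmy,rziqu] add [fzw,tdkuu] -> 6 lines: ibh fzw tdkuu dwby avvi rojw
Hunk 3: at line 4 remove [avvi] add [dij,loln] -> 7 lines: ibh fzw tdkuu dwby dij loln rojw

Answer: ibh
fzw
tdkuu
dwby
dij
loln
rojw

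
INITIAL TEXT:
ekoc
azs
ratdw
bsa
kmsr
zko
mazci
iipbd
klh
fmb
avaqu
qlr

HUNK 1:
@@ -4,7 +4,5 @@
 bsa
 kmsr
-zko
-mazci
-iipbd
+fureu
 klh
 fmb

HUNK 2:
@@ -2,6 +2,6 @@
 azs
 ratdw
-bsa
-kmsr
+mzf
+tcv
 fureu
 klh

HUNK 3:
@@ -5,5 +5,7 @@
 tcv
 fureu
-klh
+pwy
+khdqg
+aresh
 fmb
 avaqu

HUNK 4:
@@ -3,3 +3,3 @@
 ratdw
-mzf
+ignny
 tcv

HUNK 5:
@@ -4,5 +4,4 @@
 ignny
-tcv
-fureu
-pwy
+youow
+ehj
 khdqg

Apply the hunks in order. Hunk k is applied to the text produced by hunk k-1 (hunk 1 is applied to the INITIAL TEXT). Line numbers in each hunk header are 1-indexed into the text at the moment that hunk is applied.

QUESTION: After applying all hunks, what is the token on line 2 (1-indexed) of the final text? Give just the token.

Hunk 1: at line 4 remove [zko,mazci,iipbd] add [fureu] -> 10 lines: ekoc azs ratdw bsa kmsr fureu klh fmb avaqu qlr
Hunk 2: at line 2 remove [bsa,kmsr] add [mzf,tcv] -> 10 lines: ekoc azs ratdw mzf tcv fureu klh fmb avaqu qlr
Hunk 3: at line 5 remove [klh] add [pwy,khdqg,aresh] -> 12 lines: ekoc azs ratdw mzf tcv fureu pwy khdqg aresh fmb avaqu qlr
Hunk 4: at line 3 remove [mzf] add [ignny] -> 12 lines: ekoc azs ratdw ignny tcv fureu pwy khdqg aresh fmb avaqu qlr
Hunk 5: at line 4 remove [tcv,fureu,pwy] add [youow,ehj] -> 11 lines: ekoc azs ratdw ignny youow ehj khdqg aresh fmb avaqu qlr
Final line 2: azs

Answer: azs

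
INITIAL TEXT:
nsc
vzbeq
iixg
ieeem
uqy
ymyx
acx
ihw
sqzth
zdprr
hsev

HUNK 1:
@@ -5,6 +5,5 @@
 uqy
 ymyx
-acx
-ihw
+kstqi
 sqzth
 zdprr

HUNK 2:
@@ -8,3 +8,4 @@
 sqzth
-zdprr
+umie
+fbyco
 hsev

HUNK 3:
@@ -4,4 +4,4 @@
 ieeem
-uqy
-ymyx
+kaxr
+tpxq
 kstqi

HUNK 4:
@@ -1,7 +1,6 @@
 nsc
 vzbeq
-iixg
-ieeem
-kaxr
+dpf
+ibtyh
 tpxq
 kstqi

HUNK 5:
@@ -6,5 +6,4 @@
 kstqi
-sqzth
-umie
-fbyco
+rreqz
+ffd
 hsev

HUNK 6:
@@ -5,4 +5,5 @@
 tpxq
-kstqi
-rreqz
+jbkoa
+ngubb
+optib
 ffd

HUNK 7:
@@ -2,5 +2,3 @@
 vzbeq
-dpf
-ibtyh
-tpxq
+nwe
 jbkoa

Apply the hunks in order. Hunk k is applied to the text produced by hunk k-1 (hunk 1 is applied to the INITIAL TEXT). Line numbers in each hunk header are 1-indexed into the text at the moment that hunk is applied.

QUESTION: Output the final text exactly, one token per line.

Hunk 1: at line 5 remove [acx,ihw] add [kstqi] -> 10 lines: nsc vzbeq iixg ieeem uqy ymyx kstqi sqzth zdprr hsev
Hunk 2: at line 8 remove [zdprr] add [umie,fbyco] -> 11 lines: nsc vzbeq iixg ieeem uqy ymyx kstqi sqzth umie fbyco hsev
Hunk 3: at line 4 remove [uqy,ymyx] add [kaxr,tpxq] -> 11 lines: nsc vzbeq iixg ieeem kaxr tpxq kstqi sqzth umie fbyco hsev
Hunk 4: at line 1 remove [iixg,ieeem,kaxr] add [dpf,ibtyh] -> 10 lines: nsc vzbeq dpf ibtyh tpxq kstqi sqzth umie fbyco hsev
Hunk 5: at line 6 remove [sqzth,umie,fbyco] add [rreqz,ffd] -> 9 lines: nsc vzbeq dpf ibtyh tpxq kstqi rreqz ffd hsev
Hunk 6: at line 5 remove [kstqi,rreqz] add [jbkoa,ngubb,optib] -> 10 lines: nsc vzbeq dpf ibtyh tpxq jbkoa ngubb optib ffd hsev
Hunk 7: at line 2 remove [dpf,ibtyh,tpxq] add [nwe] -> 8 lines: nsc vzbeq nwe jbkoa ngubb optib ffd hsev

Answer: nsc
vzbeq
nwe
jbkoa
ngubb
optib
ffd
hsev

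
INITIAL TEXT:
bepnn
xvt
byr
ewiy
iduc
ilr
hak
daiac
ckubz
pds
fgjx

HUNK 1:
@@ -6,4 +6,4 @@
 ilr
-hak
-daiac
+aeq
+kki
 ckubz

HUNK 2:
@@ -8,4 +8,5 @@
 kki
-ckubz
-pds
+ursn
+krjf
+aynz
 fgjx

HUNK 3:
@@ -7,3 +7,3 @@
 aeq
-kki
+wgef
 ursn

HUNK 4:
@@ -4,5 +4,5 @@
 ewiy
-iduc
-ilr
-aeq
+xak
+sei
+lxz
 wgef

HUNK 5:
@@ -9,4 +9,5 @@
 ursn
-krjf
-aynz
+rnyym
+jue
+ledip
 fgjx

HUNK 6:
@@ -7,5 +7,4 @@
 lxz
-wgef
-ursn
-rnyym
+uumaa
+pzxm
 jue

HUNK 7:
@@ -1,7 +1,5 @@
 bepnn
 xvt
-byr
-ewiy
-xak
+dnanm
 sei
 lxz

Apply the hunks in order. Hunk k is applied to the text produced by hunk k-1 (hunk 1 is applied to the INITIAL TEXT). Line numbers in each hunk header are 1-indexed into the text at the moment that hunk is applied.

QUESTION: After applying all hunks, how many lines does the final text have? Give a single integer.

Hunk 1: at line 6 remove [hak,daiac] add [aeq,kki] -> 11 lines: bepnn xvt byr ewiy iduc ilr aeq kki ckubz pds fgjx
Hunk 2: at line 8 remove [ckubz,pds] add [ursn,krjf,aynz] -> 12 lines: bepnn xvt byr ewiy iduc ilr aeq kki ursn krjf aynz fgjx
Hunk 3: at line 7 remove [kki] add [wgef] -> 12 lines: bepnn xvt byr ewiy iduc ilr aeq wgef ursn krjf aynz fgjx
Hunk 4: at line 4 remove [iduc,ilr,aeq] add [xak,sei,lxz] -> 12 lines: bepnn xvt byr ewiy xak sei lxz wgef ursn krjf aynz fgjx
Hunk 5: at line 9 remove [krjf,aynz] add [rnyym,jue,ledip] -> 13 lines: bepnn xvt byr ewiy xak sei lxz wgef ursn rnyym jue ledip fgjx
Hunk 6: at line 7 remove [wgef,ursn,rnyym] add [uumaa,pzxm] -> 12 lines: bepnn xvt byr ewiy xak sei lxz uumaa pzxm jue ledip fgjx
Hunk 7: at line 1 remove [byr,ewiy,xak] add [dnanm] -> 10 lines: bepnn xvt dnanm sei lxz uumaa pzxm jue ledip fgjx
Final line count: 10

Answer: 10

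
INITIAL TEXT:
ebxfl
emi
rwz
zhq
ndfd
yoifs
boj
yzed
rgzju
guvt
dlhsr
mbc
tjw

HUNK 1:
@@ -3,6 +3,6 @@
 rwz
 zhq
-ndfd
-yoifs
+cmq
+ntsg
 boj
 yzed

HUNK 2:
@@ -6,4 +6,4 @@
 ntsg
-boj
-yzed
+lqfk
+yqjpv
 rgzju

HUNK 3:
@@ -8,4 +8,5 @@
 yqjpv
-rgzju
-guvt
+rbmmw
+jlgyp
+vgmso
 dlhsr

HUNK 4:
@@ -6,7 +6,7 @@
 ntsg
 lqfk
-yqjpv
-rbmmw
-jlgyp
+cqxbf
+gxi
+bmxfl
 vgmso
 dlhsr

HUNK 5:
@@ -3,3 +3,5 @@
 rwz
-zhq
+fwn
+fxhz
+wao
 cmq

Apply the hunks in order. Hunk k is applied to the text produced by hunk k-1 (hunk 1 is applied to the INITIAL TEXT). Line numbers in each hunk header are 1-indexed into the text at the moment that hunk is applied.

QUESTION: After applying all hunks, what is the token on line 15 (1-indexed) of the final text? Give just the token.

Answer: mbc

Derivation:
Hunk 1: at line 3 remove [ndfd,yoifs] add [cmq,ntsg] -> 13 lines: ebxfl emi rwz zhq cmq ntsg boj yzed rgzju guvt dlhsr mbc tjw
Hunk 2: at line 6 remove [boj,yzed] add [lqfk,yqjpv] -> 13 lines: ebxfl emi rwz zhq cmq ntsg lqfk yqjpv rgzju guvt dlhsr mbc tjw
Hunk 3: at line 8 remove [rgzju,guvt] add [rbmmw,jlgyp,vgmso] -> 14 lines: ebxfl emi rwz zhq cmq ntsg lqfk yqjpv rbmmw jlgyp vgmso dlhsr mbc tjw
Hunk 4: at line 6 remove [yqjpv,rbmmw,jlgyp] add [cqxbf,gxi,bmxfl] -> 14 lines: ebxfl emi rwz zhq cmq ntsg lqfk cqxbf gxi bmxfl vgmso dlhsr mbc tjw
Hunk 5: at line 3 remove [zhq] add [fwn,fxhz,wao] -> 16 lines: ebxfl emi rwz fwn fxhz wao cmq ntsg lqfk cqxbf gxi bmxfl vgmso dlhsr mbc tjw
Final line 15: mbc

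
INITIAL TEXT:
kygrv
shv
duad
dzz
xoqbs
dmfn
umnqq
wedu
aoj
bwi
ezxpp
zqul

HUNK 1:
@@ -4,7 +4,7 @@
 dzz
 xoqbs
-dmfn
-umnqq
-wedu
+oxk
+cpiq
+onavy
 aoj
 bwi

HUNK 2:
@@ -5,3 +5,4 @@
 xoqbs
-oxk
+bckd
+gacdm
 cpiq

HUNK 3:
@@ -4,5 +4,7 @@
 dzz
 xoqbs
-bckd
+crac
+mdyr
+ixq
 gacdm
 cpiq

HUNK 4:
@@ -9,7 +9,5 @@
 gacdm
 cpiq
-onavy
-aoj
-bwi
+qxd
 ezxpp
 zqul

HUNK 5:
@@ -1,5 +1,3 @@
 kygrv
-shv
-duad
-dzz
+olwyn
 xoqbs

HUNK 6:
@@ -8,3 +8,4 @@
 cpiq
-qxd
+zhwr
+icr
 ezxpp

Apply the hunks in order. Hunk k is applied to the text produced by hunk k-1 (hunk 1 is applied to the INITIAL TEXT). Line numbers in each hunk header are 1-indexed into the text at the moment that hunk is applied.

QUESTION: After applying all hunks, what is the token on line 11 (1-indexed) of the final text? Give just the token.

Hunk 1: at line 4 remove [dmfn,umnqq,wedu] add [oxk,cpiq,onavy] -> 12 lines: kygrv shv duad dzz xoqbs oxk cpiq onavy aoj bwi ezxpp zqul
Hunk 2: at line 5 remove [oxk] add [bckd,gacdm] -> 13 lines: kygrv shv duad dzz xoqbs bckd gacdm cpiq onavy aoj bwi ezxpp zqul
Hunk 3: at line 4 remove [bckd] add [crac,mdyr,ixq] -> 15 lines: kygrv shv duad dzz xoqbs crac mdyr ixq gacdm cpiq onavy aoj bwi ezxpp zqul
Hunk 4: at line 9 remove [onavy,aoj,bwi] add [qxd] -> 13 lines: kygrv shv duad dzz xoqbs crac mdyr ixq gacdm cpiq qxd ezxpp zqul
Hunk 5: at line 1 remove [shv,duad,dzz] add [olwyn] -> 11 lines: kygrv olwyn xoqbs crac mdyr ixq gacdm cpiq qxd ezxpp zqul
Hunk 6: at line 8 remove [qxd] add [zhwr,icr] -> 12 lines: kygrv olwyn xoqbs crac mdyr ixq gacdm cpiq zhwr icr ezxpp zqul
Final line 11: ezxpp

Answer: ezxpp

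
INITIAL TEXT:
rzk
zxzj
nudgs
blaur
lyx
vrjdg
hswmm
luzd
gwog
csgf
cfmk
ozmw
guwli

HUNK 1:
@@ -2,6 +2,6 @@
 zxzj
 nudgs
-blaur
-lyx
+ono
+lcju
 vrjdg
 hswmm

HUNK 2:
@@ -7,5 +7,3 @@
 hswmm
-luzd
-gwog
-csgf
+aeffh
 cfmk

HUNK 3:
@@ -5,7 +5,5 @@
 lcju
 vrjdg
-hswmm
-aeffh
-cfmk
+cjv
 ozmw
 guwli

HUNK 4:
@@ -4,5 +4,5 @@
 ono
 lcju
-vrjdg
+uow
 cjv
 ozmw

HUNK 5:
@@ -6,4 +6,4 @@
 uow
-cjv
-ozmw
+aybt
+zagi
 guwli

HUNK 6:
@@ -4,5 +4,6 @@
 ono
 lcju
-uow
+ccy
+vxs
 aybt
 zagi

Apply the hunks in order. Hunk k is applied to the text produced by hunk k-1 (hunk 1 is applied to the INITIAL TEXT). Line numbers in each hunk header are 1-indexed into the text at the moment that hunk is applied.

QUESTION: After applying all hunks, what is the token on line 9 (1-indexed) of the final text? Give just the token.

Answer: zagi

Derivation:
Hunk 1: at line 2 remove [blaur,lyx] add [ono,lcju] -> 13 lines: rzk zxzj nudgs ono lcju vrjdg hswmm luzd gwog csgf cfmk ozmw guwli
Hunk 2: at line 7 remove [luzd,gwog,csgf] add [aeffh] -> 11 lines: rzk zxzj nudgs ono lcju vrjdg hswmm aeffh cfmk ozmw guwli
Hunk 3: at line 5 remove [hswmm,aeffh,cfmk] add [cjv] -> 9 lines: rzk zxzj nudgs ono lcju vrjdg cjv ozmw guwli
Hunk 4: at line 4 remove [vrjdg] add [uow] -> 9 lines: rzk zxzj nudgs ono lcju uow cjv ozmw guwli
Hunk 5: at line 6 remove [cjv,ozmw] add [aybt,zagi] -> 9 lines: rzk zxzj nudgs ono lcju uow aybt zagi guwli
Hunk 6: at line 4 remove [uow] add [ccy,vxs] -> 10 lines: rzk zxzj nudgs ono lcju ccy vxs aybt zagi guwli
Final line 9: zagi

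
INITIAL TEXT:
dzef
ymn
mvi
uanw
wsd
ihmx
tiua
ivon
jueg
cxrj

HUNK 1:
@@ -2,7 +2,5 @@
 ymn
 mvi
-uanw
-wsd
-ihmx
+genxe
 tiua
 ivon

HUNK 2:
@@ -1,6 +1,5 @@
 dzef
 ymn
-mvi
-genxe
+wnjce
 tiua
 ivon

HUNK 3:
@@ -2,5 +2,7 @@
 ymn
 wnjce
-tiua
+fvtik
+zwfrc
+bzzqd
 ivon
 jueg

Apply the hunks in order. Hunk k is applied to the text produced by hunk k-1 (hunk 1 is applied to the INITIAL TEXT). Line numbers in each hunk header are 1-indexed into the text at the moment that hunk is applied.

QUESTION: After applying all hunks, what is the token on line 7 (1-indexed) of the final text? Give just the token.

Hunk 1: at line 2 remove [uanw,wsd,ihmx] add [genxe] -> 8 lines: dzef ymn mvi genxe tiua ivon jueg cxrj
Hunk 2: at line 1 remove [mvi,genxe] add [wnjce] -> 7 lines: dzef ymn wnjce tiua ivon jueg cxrj
Hunk 3: at line 2 remove [tiua] add [fvtik,zwfrc,bzzqd] -> 9 lines: dzef ymn wnjce fvtik zwfrc bzzqd ivon jueg cxrj
Final line 7: ivon

Answer: ivon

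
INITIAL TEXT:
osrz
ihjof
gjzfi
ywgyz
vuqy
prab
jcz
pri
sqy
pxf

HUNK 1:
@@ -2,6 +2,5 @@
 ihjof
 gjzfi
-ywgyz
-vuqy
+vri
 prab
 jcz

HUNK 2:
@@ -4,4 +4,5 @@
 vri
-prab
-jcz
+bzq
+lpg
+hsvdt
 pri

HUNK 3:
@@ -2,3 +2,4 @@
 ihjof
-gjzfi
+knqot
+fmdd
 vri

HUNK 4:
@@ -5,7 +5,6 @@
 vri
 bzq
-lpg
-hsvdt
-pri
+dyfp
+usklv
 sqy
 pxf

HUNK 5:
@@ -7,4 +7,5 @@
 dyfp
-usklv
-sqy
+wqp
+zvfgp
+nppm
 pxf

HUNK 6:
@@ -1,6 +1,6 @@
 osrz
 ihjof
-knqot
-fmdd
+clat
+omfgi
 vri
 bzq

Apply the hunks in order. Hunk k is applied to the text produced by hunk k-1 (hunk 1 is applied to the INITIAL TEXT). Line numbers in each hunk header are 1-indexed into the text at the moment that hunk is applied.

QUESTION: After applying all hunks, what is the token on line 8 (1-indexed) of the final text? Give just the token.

Hunk 1: at line 2 remove [ywgyz,vuqy] add [vri] -> 9 lines: osrz ihjof gjzfi vri prab jcz pri sqy pxf
Hunk 2: at line 4 remove [prab,jcz] add [bzq,lpg,hsvdt] -> 10 lines: osrz ihjof gjzfi vri bzq lpg hsvdt pri sqy pxf
Hunk 3: at line 2 remove [gjzfi] add [knqot,fmdd] -> 11 lines: osrz ihjof knqot fmdd vri bzq lpg hsvdt pri sqy pxf
Hunk 4: at line 5 remove [lpg,hsvdt,pri] add [dyfp,usklv] -> 10 lines: osrz ihjof knqot fmdd vri bzq dyfp usklv sqy pxf
Hunk 5: at line 7 remove [usklv,sqy] add [wqp,zvfgp,nppm] -> 11 lines: osrz ihjof knqot fmdd vri bzq dyfp wqp zvfgp nppm pxf
Hunk 6: at line 1 remove [knqot,fmdd] add [clat,omfgi] -> 11 lines: osrz ihjof clat omfgi vri bzq dyfp wqp zvfgp nppm pxf
Final line 8: wqp

Answer: wqp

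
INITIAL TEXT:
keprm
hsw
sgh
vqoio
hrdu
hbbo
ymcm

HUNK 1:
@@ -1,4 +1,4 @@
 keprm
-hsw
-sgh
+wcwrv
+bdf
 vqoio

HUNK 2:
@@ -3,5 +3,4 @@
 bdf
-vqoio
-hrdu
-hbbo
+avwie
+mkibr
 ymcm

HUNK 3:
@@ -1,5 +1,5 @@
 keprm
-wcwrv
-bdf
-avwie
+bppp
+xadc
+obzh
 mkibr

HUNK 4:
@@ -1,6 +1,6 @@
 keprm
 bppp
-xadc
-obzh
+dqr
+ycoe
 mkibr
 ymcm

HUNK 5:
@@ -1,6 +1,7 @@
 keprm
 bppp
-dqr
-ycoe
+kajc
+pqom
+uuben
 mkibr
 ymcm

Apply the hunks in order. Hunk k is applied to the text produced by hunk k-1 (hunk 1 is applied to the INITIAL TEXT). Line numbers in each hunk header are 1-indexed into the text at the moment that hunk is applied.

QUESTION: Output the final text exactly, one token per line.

Hunk 1: at line 1 remove [hsw,sgh] add [wcwrv,bdf] -> 7 lines: keprm wcwrv bdf vqoio hrdu hbbo ymcm
Hunk 2: at line 3 remove [vqoio,hrdu,hbbo] add [avwie,mkibr] -> 6 lines: keprm wcwrv bdf avwie mkibr ymcm
Hunk 3: at line 1 remove [wcwrv,bdf,avwie] add [bppp,xadc,obzh] -> 6 lines: keprm bppp xadc obzh mkibr ymcm
Hunk 4: at line 1 remove [xadc,obzh] add [dqr,ycoe] -> 6 lines: keprm bppp dqr ycoe mkibr ymcm
Hunk 5: at line 1 remove [dqr,ycoe] add [kajc,pqom,uuben] -> 7 lines: keprm bppp kajc pqom uuben mkibr ymcm

Answer: keprm
bppp
kajc
pqom
uuben
mkibr
ymcm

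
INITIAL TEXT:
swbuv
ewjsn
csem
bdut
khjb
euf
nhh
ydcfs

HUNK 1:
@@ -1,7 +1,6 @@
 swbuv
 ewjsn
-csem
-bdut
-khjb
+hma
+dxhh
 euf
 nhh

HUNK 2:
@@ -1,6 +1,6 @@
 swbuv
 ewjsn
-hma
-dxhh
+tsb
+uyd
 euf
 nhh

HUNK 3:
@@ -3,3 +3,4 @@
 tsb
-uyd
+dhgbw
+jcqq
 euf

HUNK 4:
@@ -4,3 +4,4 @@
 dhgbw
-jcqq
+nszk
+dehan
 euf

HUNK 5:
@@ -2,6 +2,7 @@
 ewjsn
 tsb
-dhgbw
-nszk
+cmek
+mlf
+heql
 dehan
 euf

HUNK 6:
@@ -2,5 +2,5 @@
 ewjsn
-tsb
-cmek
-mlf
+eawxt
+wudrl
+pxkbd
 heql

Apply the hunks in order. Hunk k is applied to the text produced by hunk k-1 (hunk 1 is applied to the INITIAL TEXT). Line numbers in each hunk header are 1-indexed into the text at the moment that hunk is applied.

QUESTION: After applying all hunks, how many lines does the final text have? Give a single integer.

Answer: 10

Derivation:
Hunk 1: at line 1 remove [csem,bdut,khjb] add [hma,dxhh] -> 7 lines: swbuv ewjsn hma dxhh euf nhh ydcfs
Hunk 2: at line 1 remove [hma,dxhh] add [tsb,uyd] -> 7 lines: swbuv ewjsn tsb uyd euf nhh ydcfs
Hunk 3: at line 3 remove [uyd] add [dhgbw,jcqq] -> 8 lines: swbuv ewjsn tsb dhgbw jcqq euf nhh ydcfs
Hunk 4: at line 4 remove [jcqq] add [nszk,dehan] -> 9 lines: swbuv ewjsn tsb dhgbw nszk dehan euf nhh ydcfs
Hunk 5: at line 2 remove [dhgbw,nszk] add [cmek,mlf,heql] -> 10 lines: swbuv ewjsn tsb cmek mlf heql dehan euf nhh ydcfs
Hunk 6: at line 2 remove [tsb,cmek,mlf] add [eawxt,wudrl,pxkbd] -> 10 lines: swbuv ewjsn eawxt wudrl pxkbd heql dehan euf nhh ydcfs
Final line count: 10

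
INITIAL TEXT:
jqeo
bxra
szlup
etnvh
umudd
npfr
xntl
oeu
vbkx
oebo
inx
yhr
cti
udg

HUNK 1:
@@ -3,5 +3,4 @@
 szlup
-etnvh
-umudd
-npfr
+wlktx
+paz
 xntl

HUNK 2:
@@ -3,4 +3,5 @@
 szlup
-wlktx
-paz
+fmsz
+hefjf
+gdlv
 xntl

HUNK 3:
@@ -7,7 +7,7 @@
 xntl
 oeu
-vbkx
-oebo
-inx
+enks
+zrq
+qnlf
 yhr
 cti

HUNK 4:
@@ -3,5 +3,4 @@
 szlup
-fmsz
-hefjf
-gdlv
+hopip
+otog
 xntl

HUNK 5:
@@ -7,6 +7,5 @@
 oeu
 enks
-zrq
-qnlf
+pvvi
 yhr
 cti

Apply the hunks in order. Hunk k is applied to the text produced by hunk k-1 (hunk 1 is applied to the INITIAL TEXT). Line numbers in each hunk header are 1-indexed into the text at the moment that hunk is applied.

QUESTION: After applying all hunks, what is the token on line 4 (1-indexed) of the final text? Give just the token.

Answer: hopip

Derivation:
Hunk 1: at line 3 remove [etnvh,umudd,npfr] add [wlktx,paz] -> 13 lines: jqeo bxra szlup wlktx paz xntl oeu vbkx oebo inx yhr cti udg
Hunk 2: at line 3 remove [wlktx,paz] add [fmsz,hefjf,gdlv] -> 14 lines: jqeo bxra szlup fmsz hefjf gdlv xntl oeu vbkx oebo inx yhr cti udg
Hunk 3: at line 7 remove [vbkx,oebo,inx] add [enks,zrq,qnlf] -> 14 lines: jqeo bxra szlup fmsz hefjf gdlv xntl oeu enks zrq qnlf yhr cti udg
Hunk 4: at line 3 remove [fmsz,hefjf,gdlv] add [hopip,otog] -> 13 lines: jqeo bxra szlup hopip otog xntl oeu enks zrq qnlf yhr cti udg
Hunk 5: at line 7 remove [zrq,qnlf] add [pvvi] -> 12 lines: jqeo bxra szlup hopip otog xntl oeu enks pvvi yhr cti udg
Final line 4: hopip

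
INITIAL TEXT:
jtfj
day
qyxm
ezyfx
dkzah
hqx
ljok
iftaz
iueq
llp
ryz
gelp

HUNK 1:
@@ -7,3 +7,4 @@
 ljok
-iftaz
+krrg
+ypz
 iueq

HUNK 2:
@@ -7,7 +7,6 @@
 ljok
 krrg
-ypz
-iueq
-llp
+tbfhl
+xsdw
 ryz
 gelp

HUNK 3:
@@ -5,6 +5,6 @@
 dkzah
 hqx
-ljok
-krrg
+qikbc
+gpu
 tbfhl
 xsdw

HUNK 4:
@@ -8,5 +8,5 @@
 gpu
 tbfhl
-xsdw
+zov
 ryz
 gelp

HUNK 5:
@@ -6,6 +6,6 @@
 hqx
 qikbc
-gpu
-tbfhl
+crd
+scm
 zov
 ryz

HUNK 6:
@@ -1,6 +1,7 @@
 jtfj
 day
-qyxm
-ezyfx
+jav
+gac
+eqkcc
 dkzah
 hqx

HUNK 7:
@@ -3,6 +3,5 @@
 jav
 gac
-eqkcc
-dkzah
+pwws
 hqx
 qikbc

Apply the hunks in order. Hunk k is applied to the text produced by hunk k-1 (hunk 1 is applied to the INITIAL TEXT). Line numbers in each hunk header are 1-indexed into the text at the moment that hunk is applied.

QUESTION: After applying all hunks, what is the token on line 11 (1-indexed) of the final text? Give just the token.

Answer: ryz

Derivation:
Hunk 1: at line 7 remove [iftaz] add [krrg,ypz] -> 13 lines: jtfj day qyxm ezyfx dkzah hqx ljok krrg ypz iueq llp ryz gelp
Hunk 2: at line 7 remove [ypz,iueq,llp] add [tbfhl,xsdw] -> 12 lines: jtfj day qyxm ezyfx dkzah hqx ljok krrg tbfhl xsdw ryz gelp
Hunk 3: at line 5 remove [ljok,krrg] add [qikbc,gpu] -> 12 lines: jtfj day qyxm ezyfx dkzah hqx qikbc gpu tbfhl xsdw ryz gelp
Hunk 4: at line 8 remove [xsdw] add [zov] -> 12 lines: jtfj day qyxm ezyfx dkzah hqx qikbc gpu tbfhl zov ryz gelp
Hunk 5: at line 6 remove [gpu,tbfhl] add [crd,scm] -> 12 lines: jtfj day qyxm ezyfx dkzah hqx qikbc crd scm zov ryz gelp
Hunk 6: at line 1 remove [qyxm,ezyfx] add [jav,gac,eqkcc] -> 13 lines: jtfj day jav gac eqkcc dkzah hqx qikbc crd scm zov ryz gelp
Hunk 7: at line 3 remove [eqkcc,dkzah] add [pwws] -> 12 lines: jtfj day jav gac pwws hqx qikbc crd scm zov ryz gelp
Final line 11: ryz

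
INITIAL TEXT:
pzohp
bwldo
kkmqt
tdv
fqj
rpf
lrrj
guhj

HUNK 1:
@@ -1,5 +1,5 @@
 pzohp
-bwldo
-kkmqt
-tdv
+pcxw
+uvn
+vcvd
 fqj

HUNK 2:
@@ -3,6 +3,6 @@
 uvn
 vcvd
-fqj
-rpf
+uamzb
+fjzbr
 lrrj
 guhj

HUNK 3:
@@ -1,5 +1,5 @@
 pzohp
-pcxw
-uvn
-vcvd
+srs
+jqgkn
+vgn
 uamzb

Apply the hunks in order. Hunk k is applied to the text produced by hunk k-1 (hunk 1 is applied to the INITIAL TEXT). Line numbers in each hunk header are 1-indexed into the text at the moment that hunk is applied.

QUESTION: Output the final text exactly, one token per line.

Hunk 1: at line 1 remove [bwldo,kkmqt,tdv] add [pcxw,uvn,vcvd] -> 8 lines: pzohp pcxw uvn vcvd fqj rpf lrrj guhj
Hunk 2: at line 3 remove [fqj,rpf] add [uamzb,fjzbr] -> 8 lines: pzohp pcxw uvn vcvd uamzb fjzbr lrrj guhj
Hunk 3: at line 1 remove [pcxw,uvn,vcvd] add [srs,jqgkn,vgn] -> 8 lines: pzohp srs jqgkn vgn uamzb fjzbr lrrj guhj

Answer: pzohp
srs
jqgkn
vgn
uamzb
fjzbr
lrrj
guhj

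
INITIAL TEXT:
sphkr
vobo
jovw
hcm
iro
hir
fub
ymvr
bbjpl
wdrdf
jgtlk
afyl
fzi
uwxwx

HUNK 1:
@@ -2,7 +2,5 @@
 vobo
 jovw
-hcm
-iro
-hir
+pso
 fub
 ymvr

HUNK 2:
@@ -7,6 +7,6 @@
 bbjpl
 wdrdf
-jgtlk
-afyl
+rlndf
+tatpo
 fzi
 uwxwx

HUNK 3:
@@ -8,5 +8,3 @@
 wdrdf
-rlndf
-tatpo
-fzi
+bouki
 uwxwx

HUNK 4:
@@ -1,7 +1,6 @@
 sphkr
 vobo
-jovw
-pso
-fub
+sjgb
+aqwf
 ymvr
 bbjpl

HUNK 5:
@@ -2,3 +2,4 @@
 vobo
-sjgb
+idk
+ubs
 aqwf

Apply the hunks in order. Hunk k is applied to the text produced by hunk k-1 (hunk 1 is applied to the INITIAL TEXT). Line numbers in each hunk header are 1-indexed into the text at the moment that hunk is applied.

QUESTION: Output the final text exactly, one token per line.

Hunk 1: at line 2 remove [hcm,iro,hir] add [pso] -> 12 lines: sphkr vobo jovw pso fub ymvr bbjpl wdrdf jgtlk afyl fzi uwxwx
Hunk 2: at line 7 remove [jgtlk,afyl] add [rlndf,tatpo] -> 12 lines: sphkr vobo jovw pso fub ymvr bbjpl wdrdf rlndf tatpo fzi uwxwx
Hunk 3: at line 8 remove [rlndf,tatpo,fzi] add [bouki] -> 10 lines: sphkr vobo jovw pso fub ymvr bbjpl wdrdf bouki uwxwx
Hunk 4: at line 1 remove [jovw,pso,fub] add [sjgb,aqwf] -> 9 lines: sphkr vobo sjgb aqwf ymvr bbjpl wdrdf bouki uwxwx
Hunk 5: at line 2 remove [sjgb] add [idk,ubs] -> 10 lines: sphkr vobo idk ubs aqwf ymvr bbjpl wdrdf bouki uwxwx

Answer: sphkr
vobo
idk
ubs
aqwf
ymvr
bbjpl
wdrdf
bouki
uwxwx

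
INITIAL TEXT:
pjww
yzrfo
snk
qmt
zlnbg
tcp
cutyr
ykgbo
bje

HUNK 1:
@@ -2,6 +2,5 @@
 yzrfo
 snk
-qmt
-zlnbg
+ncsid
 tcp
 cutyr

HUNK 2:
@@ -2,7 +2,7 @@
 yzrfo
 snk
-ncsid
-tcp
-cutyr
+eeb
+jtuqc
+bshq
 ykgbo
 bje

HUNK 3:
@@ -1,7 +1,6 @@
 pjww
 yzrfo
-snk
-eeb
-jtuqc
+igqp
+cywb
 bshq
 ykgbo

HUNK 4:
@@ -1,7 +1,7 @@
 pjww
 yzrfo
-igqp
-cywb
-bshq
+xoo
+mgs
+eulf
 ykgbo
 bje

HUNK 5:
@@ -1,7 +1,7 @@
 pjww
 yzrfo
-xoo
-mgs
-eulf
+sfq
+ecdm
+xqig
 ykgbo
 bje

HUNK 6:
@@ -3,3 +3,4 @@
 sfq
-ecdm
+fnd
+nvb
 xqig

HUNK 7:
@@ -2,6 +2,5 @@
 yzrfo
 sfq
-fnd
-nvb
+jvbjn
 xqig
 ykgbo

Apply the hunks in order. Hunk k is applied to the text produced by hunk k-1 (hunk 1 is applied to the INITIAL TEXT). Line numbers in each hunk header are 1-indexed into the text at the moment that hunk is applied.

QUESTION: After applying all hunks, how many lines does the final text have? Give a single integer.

Answer: 7

Derivation:
Hunk 1: at line 2 remove [qmt,zlnbg] add [ncsid] -> 8 lines: pjww yzrfo snk ncsid tcp cutyr ykgbo bje
Hunk 2: at line 2 remove [ncsid,tcp,cutyr] add [eeb,jtuqc,bshq] -> 8 lines: pjww yzrfo snk eeb jtuqc bshq ykgbo bje
Hunk 3: at line 1 remove [snk,eeb,jtuqc] add [igqp,cywb] -> 7 lines: pjww yzrfo igqp cywb bshq ykgbo bje
Hunk 4: at line 1 remove [igqp,cywb,bshq] add [xoo,mgs,eulf] -> 7 lines: pjww yzrfo xoo mgs eulf ykgbo bje
Hunk 5: at line 1 remove [xoo,mgs,eulf] add [sfq,ecdm,xqig] -> 7 lines: pjww yzrfo sfq ecdm xqig ykgbo bje
Hunk 6: at line 3 remove [ecdm] add [fnd,nvb] -> 8 lines: pjww yzrfo sfq fnd nvb xqig ykgbo bje
Hunk 7: at line 2 remove [fnd,nvb] add [jvbjn] -> 7 lines: pjww yzrfo sfq jvbjn xqig ykgbo bje
Final line count: 7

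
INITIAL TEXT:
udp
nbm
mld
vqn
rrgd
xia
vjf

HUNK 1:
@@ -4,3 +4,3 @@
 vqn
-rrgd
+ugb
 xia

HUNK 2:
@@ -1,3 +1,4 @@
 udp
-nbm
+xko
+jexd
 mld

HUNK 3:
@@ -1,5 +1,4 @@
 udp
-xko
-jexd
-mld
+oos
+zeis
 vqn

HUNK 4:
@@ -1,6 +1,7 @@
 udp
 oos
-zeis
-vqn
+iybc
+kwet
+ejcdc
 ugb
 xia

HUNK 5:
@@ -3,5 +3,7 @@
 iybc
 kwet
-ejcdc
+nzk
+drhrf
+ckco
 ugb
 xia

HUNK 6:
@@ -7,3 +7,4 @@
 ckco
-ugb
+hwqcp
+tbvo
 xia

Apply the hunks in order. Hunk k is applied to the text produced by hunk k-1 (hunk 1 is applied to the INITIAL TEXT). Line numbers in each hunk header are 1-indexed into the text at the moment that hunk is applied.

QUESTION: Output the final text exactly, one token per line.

Hunk 1: at line 4 remove [rrgd] add [ugb] -> 7 lines: udp nbm mld vqn ugb xia vjf
Hunk 2: at line 1 remove [nbm] add [xko,jexd] -> 8 lines: udp xko jexd mld vqn ugb xia vjf
Hunk 3: at line 1 remove [xko,jexd,mld] add [oos,zeis] -> 7 lines: udp oos zeis vqn ugb xia vjf
Hunk 4: at line 1 remove [zeis,vqn] add [iybc,kwet,ejcdc] -> 8 lines: udp oos iybc kwet ejcdc ugb xia vjf
Hunk 5: at line 3 remove [ejcdc] add [nzk,drhrf,ckco] -> 10 lines: udp oos iybc kwet nzk drhrf ckco ugb xia vjf
Hunk 6: at line 7 remove [ugb] add [hwqcp,tbvo] -> 11 lines: udp oos iybc kwet nzk drhrf ckco hwqcp tbvo xia vjf

Answer: udp
oos
iybc
kwet
nzk
drhrf
ckco
hwqcp
tbvo
xia
vjf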